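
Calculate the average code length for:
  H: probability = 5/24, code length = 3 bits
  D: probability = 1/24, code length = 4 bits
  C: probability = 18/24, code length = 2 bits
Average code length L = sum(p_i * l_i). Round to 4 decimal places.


Weighted contributions p_i * l_i:
  H: (5/24) * 3 = 15/24
  D: (1/24) * 4 = 4/24
  C: (18/24) * 2 = 36/24
Sum = (15 + 4 + 36)/24 = 55/24

L = 55/24 = 2.2917 bits/symbol


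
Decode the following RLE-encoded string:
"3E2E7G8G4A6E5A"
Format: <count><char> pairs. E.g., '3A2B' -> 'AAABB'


Expanding each <count><char> pair:
  3E -> 'EEE'
  2E -> 'EE'
  7G -> 'GGGGGGG'
  8G -> 'GGGGGGGG'
  4A -> 'AAAA'
  6E -> 'EEEEEE'
  5A -> 'AAAAA'

Decoded = EEEEEGGGGGGGGGGGGGGGAAAAEEEEEEAAAAA


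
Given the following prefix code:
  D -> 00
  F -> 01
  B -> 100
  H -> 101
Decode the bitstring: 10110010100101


Decoding step by step:
Bits 101 -> H
Bits 100 -> B
Bits 101 -> H
Bits 00 -> D
Bits 101 -> H


Decoded message: HBHDH


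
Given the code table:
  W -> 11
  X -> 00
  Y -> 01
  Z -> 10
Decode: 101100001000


Decoding:
10 -> Z
11 -> W
00 -> X
00 -> X
10 -> Z
00 -> X


Result: ZWXXZX


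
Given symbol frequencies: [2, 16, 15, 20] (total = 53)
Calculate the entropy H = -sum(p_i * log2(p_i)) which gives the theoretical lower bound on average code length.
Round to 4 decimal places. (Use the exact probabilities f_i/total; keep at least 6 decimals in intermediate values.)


Per-symbol terms -p_i * log2(p_i) with p_i = f_i/53:
  p = 2/53 = 0.037736: log2(p) = -4.727920, -p*log2(p) = 0.178412
  p = 16/53 = 0.301887: log2(p) = -1.727920, -p*log2(p) = 0.521636
  p = 15/53 = 0.283019: log2(p) = -1.821030, -p*log2(p) = 0.515386
  p = 20/53 = 0.377358: log2(p) = -1.405992, -p*log2(p) = 0.530563
H = 0.178412 + 0.521636 + 0.515386 + 0.530563 = 1.745997

H = 1.746 bits/symbol


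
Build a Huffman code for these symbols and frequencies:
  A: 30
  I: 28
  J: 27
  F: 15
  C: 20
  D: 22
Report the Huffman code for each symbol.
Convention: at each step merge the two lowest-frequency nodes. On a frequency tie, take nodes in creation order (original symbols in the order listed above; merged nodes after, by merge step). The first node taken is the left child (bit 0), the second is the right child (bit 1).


Huffman tree construction:
Step 1: Merge F(15) + C(20) = 35
Step 2: Merge D(22) + J(27) = 49
Step 3: Merge I(28) + A(30) = 58
Step 4: Merge (F+C)(35) + (D+J)(49) = 84
Step 5: Merge (I+A)(58) + ((F+C)+(D+J))(84) = 142
Read each symbol's code off the tree from the root (left child = 0, right child = 1).

Codes:
  A: 01 (length 2)
  I: 00 (length 2)
  J: 111 (length 3)
  F: 100 (length 3)
  C: 101 (length 3)
  D: 110 (length 3)
Average code length: 368/142 = 2.5915 bits/symbol


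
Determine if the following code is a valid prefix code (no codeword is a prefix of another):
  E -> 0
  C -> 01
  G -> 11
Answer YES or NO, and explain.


Checking each pair (does one codeword prefix another?):
  E='0' vs C='01': prefix -- VIOLATION

NO -- this is NOT a valid prefix code. E (0) is a prefix of C (01).


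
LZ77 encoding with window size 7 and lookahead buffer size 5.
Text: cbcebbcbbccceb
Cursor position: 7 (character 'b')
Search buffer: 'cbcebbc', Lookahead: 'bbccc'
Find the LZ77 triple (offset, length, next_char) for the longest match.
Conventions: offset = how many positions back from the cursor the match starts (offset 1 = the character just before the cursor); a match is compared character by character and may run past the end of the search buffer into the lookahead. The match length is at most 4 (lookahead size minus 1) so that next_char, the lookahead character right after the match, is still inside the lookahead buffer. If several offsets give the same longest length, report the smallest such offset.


Try each offset into the search buffer:
  offset=1 (pos 6, char 'c'): match length 0
  offset=2 (pos 5, char 'b'): match length 1
  offset=3 (pos 4, char 'b'): match length 3
  offset=4 (pos 3, char 'e'): match length 0
  offset=5 (pos 2, char 'c'): match length 0
  offset=6 (pos 1, char 'b'): match length 1
  offset=7 (pos 0, char 'c'): match length 0
Longest match has length 3 at offset 3.
next_char = character at position 7 + 3 = 10 -> 'c'

Best match: offset=3, length=3 (matching 'bbc' starting at position 4)
LZ77 triple: (3, 3, 'c')


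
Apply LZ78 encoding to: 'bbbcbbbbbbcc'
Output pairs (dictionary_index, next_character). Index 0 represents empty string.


LZ78 encoding steps:
Dictionary: {0: ''}
Step 1: w='' (idx 0), next='b' -> output (0, 'b'), add 'b' as idx 1
Step 2: w='b' (idx 1), next='b' -> output (1, 'b'), add 'bb' as idx 2
Step 3: w='' (idx 0), next='c' -> output (0, 'c'), add 'c' as idx 3
Step 4: w='bb' (idx 2), next='b' -> output (2, 'b'), add 'bbb' as idx 4
Step 5: w='bbb' (idx 4), next='c' -> output (4, 'c'), add 'bbbc' as idx 5
Step 6: w='c' (idx 3), end of input -> output (3, '')


Encoded: [(0, 'b'), (1, 'b'), (0, 'c'), (2, 'b'), (4, 'c'), (3, '')]


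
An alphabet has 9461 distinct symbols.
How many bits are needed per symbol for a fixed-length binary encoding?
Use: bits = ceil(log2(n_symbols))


log2(9461) = 13.2078
Bracket: 2^13 = 8192 < 9461 <= 2^14 = 16384
So ceil(log2(9461)) = 14

bits = ceil(log2(9461)) = ceil(13.2078) = 14 bits


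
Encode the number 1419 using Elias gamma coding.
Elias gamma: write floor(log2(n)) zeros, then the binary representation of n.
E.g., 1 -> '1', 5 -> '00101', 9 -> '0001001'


num_bits = floor(log2(1419)) + 1 = 11
leading_zeros = num_bits - 1 = 10
binary(1419) = 10110001011

Elias gamma(1419) = '0000000000' + '10110001011' = 000000000010110001011 (21 bits)


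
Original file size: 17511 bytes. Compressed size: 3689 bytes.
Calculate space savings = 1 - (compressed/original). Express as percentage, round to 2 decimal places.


ratio = compressed/original = 3689/17511 = 0.210668
savings = 1 - ratio = 1 - 0.210668 = 0.789332
as a percentage: 0.789332 * 100 = 78.93%

Space savings = 1 - 3689/17511 = 78.93%


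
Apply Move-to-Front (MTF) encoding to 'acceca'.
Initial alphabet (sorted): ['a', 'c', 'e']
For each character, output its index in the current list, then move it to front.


MTF encoding:
'a': index 0 in ['a', 'c', 'e'] -> ['a', 'c', 'e']
'c': index 1 in ['a', 'c', 'e'] -> ['c', 'a', 'e']
'c': index 0 in ['c', 'a', 'e'] -> ['c', 'a', 'e']
'e': index 2 in ['c', 'a', 'e'] -> ['e', 'c', 'a']
'c': index 1 in ['e', 'c', 'a'] -> ['c', 'e', 'a']
'a': index 2 in ['c', 'e', 'a'] -> ['a', 'c', 'e']


Output: [0, 1, 0, 2, 1, 2]


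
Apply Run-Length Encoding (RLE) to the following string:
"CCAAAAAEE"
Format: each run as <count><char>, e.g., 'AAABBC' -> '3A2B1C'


Scanning runs left to right:
  i=0: run of 'C' x 2 -> '2C'
  i=2: run of 'A' x 5 -> '5A'
  i=7: run of 'E' x 2 -> '2E'

RLE = 2C5A2E


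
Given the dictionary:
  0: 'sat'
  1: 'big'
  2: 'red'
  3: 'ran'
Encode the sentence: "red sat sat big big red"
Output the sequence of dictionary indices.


Look up each word in the dictionary:
  'red' -> 2
  'sat' -> 0
  'sat' -> 0
  'big' -> 1
  'big' -> 1
  'red' -> 2

Encoded: [2, 0, 0, 1, 1, 2]


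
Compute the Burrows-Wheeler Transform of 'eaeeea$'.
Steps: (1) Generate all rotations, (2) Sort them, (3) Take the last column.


Rotations (sorted):
  0: $eaeeea -> last char: a
  1: a$eaeee -> last char: e
  2: aeeea$e -> last char: e
  3: ea$eaee -> last char: e
  4: eaeeea$ -> last char: $
  5: eea$eae -> last char: e
  6: eeea$ea -> last char: a


BWT = aeee$ea


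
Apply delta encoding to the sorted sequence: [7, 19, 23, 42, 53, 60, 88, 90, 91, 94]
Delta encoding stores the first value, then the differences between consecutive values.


First value: 7
Deltas:
  19 - 7 = 12
  23 - 19 = 4
  42 - 23 = 19
  53 - 42 = 11
  60 - 53 = 7
  88 - 60 = 28
  90 - 88 = 2
  91 - 90 = 1
  94 - 91 = 3


Delta encoded: [7, 12, 4, 19, 11, 7, 28, 2, 1, 3]


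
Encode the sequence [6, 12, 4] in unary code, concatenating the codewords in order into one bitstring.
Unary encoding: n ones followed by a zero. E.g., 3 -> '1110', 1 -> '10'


Encode each number as n ones followed by a terminating 0:
  6 -> 1111110 (7 bits)
  12 -> 1111111111110 (13 bits)
  4 -> 11110 (5 bits)
Total length = 7 + 13 + 5 = 25 bits.

Unary([6, 12, 4]) = 1111110111111111111011110 (25 bits)


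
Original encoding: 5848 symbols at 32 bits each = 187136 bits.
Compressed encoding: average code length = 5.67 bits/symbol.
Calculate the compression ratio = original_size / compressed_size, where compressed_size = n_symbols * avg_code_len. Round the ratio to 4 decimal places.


original_size = n_symbols * orig_bits = 5848 * 32 = 187136 bits
compressed_size = n_symbols * avg_code_len = 5848 * 5.67 = 33158.16 bits
ratio = original_size / compressed_size = 187136 / 33158.16 = 5.6437

Compression ratio = 5.6437


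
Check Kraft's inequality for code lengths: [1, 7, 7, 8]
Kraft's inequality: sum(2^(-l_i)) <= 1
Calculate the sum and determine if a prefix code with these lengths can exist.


Sum = 2^(-1) + 2^(-7) + 2^(-7) + 2^(-8)
    = 0.5 + 0.0078125 + 0.0078125 + 0.00390625
    = 133/256 = 0.51953125
Since 0.51953125 <= 1, Kraft's inequality IS satisfied.
A prefix code with these lengths CAN exist.

Kraft sum = 0.51953125. Satisfied.


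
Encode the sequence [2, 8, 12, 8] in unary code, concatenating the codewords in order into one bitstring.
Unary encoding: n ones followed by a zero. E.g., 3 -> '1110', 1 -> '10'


Encode each number as n ones followed by a terminating 0:
  2 -> 110 (3 bits)
  8 -> 111111110 (9 bits)
  12 -> 1111111111110 (13 bits)
  8 -> 111111110 (9 bits)
Total length = 3 + 9 + 13 + 9 = 34 bits.

Unary([2, 8, 12, 8]) = 1101111111101111111111110111111110 (34 bits)


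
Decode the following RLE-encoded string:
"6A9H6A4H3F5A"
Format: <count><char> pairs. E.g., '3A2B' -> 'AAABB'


Expanding each <count><char> pair:
  6A -> 'AAAAAA'
  9H -> 'HHHHHHHHH'
  6A -> 'AAAAAA'
  4H -> 'HHHH'
  3F -> 'FFF'
  5A -> 'AAAAA'

Decoded = AAAAAAHHHHHHHHHAAAAAAHHHHFFFAAAAA


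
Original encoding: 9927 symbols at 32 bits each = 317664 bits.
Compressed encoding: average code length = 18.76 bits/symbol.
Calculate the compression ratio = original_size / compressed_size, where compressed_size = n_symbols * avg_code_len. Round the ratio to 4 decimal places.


original_size = n_symbols * orig_bits = 9927 * 32 = 317664 bits
compressed_size = n_symbols * avg_code_len = 9927 * 18.76 = 186230.52 bits
ratio = original_size / compressed_size = 317664 / 186230.52 = 1.7058

Compression ratio = 1.7058


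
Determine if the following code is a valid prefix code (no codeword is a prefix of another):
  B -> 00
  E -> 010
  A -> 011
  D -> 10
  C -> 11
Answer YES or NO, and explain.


Checking each pair (does one codeword prefix another?):
  B='00' vs E='010': no prefix
  B='00' vs A='011': no prefix
  B='00' vs D='10': no prefix
  B='00' vs C='11': no prefix
  E='010' vs B='00': no prefix
  E='010' vs A='011': no prefix
  E='010' vs D='10': no prefix
  E='010' vs C='11': no prefix
  A='011' vs B='00': no prefix
  A='011' vs E='010': no prefix
  A='011' vs D='10': no prefix
  A='011' vs C='11': no prefix
  D='10' vs B='00': no prefix
  D='10' vs E='010': no prefix
  D='10' vs A='011': no prefix
  D='10' vs C='11': no prefix
  C='11' vs B='00': no prefix
  C='11' vs E='010': no prefix
  C='11' vs A='011': no prefix
  C='11' vs D='10': no prefix
No violation found over all pairs.

YES -- this is a valid prefix code. No codeword is a prefix of any other codeword.


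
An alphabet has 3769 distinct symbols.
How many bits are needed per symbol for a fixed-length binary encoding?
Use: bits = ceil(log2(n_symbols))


log2(3769) = 11.88
Bracket: 2^11 = 2048 < 3769 <= 2^12 = 4096
So ceil(log2(3769)) = 12

bits = ceil(log2(3769)) = ceil(11.88) = 12 bits


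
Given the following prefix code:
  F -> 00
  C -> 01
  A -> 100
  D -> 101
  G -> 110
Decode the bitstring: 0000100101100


Decoding step by step:
Bits 00 -> F
Bits 00 -> F
Bits 100 -> A
Bits 101 -> D
Bits 100 -> A


Decoded message: FFADA


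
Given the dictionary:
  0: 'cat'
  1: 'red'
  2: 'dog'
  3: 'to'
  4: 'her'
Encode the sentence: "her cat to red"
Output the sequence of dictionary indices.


Look up each word in the dictionary:
  'her' -> 4
  'cat' -> 0
  'to' -> 3
  'red' -> 1

Encoded: [4, 0, 3, 1]


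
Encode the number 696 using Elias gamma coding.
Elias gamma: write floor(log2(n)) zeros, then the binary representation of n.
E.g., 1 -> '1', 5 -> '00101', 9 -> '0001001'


num_bits = floor(log2(696)) + 1 = 10
leading_zeros = num_bits - 1 = 9
binary(696) = 1010111000

Elias gamma(696) = '000000000' + '1010111000' = 0000000001010111000 (19 bits)


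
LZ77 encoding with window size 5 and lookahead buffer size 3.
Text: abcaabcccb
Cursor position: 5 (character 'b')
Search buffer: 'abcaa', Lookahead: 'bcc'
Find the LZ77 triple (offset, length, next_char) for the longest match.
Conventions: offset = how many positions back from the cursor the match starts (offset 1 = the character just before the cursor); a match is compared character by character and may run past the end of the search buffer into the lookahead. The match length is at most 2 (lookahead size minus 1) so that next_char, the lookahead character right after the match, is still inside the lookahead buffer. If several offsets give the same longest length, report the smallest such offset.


Try each offset into the search buffer:
  offset=1 (pos 4, char 'a'): match length 0
  offset=2 (pos 3, char 'a'): match length 0
  offset=3 (pos 2, char 'c'): match length 0
  offset=4 (pos 1, char 'b'): match length 2
  offset=5 (pos 0, char 'a'): match length 0
Longest match has length 2 at offset 4.
next_char = character at position 5 + 2 = 7 -> 'c'

Best match: offset=4, length=2 (matching 'bc' starting at position 1)
LZ77 triple: (4, 2, 'c')


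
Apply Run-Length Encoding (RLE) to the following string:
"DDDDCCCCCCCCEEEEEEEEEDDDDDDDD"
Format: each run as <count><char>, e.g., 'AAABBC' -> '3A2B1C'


Scanning runs left to right:
  i=0: run of 'D' x 4 -> '4D'
  i=4: run of 'C' x 8 -> '8C'
  i=12: run of 'E' x 9 -> '9E'
  i=21: run of 'D' x 8 -> '8D'

RLE = 4D8C9E8D


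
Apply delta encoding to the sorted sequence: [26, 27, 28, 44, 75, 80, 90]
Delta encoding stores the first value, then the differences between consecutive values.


First value: 26
Deltas:
  27 - 26 = 1
  28 - 27 = 1
  44 - 28 = 16
  75 - 44 = 31
  80 - 75 = 5
  90 - 80 = 10


Delta encoded: [26, 1, 1, 16, 31, 5, 10]


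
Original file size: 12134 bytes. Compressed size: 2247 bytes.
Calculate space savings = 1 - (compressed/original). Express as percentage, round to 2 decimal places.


ratio = compressed/original = 2247/12134 = 0.185182
savings = 1 - ratio = 1 - 0.185182 = 0.814818
as a percentage: 0.814818 * 100 = 81.48%

Space savings = 1 - 2247/12134 = 81.48%


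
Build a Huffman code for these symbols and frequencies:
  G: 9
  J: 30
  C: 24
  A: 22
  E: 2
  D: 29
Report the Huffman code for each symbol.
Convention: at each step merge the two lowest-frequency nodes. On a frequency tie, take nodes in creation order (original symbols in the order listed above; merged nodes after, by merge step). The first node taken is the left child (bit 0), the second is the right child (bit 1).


Huffman tree construction:
Step 1: Merge E(2) + G(9) = 11
Step 2: Merge (E+G)(11) + A(22) = 33
Step 3: Merge C(24) + D(29) = 53
Step 4: Merge J(30) + ((E+G)+A)(33) = 63
Step 5: Merge (C+D)(53) + (J+((E+G)+A))(63) = 116
Read each symbol's code off the tree from the root (left child = 0, right child = 1).

Codes:
  G: 1101 (length 4)
  J: 10 (length 2)
  C: 00 (length 2)
  A: 111 (length 3)
  E: 1100 (length 4)
  D: 01 (length 2)
Average code length: 276/116 = 2.3793 bits/symbol


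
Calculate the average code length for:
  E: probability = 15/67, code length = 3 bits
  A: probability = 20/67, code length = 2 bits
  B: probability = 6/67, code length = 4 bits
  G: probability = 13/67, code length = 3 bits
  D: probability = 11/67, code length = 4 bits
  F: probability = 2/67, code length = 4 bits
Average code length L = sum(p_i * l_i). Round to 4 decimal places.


Weighted contributions p_i * l_i:
  E: (15/67) * 3 = 45/67
  A: (20/67) * 2 = 40/67
  B: (6/67) * 4 = 24/67
  G: (13/67) * 3 = 39/67
  D: (11/67) * 4 = 44/67
  F: (2/67) * 4 = 8/67
Sum = (45 + 40 + 24 + 39 + 44 + 8)/67 = 200/67

L = 200/67 = 2.9851 bits/symbol


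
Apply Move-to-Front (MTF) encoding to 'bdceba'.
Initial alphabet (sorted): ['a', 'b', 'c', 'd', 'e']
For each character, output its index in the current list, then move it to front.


MTF encoding:
'b': index 1 in ['a', 'b', 'c', 'd', 'e'] -> ['b', 'a', 'c', 'd', 'e']
'd': index 3 in ['b', 'a', 'c', 'd', 'e'] -> ['d', 'b', 'a', 'c', 'e']
'c': index 3 in ['d', 'b', 'a', 'c', 'e'] -> ['c', 'd', 'b', 'a', 'e']
'e': index 4 in ['c', 'd', 'b', 'a', 'e'] -> ['e', 'c', 'd', 'b', 'a']
'b': index 3 in ['e', 'c', 'd', 'b', 'a'] -> ['b', 'e', 'c', 'd', 'a']
'a': index 4 in ['b', 'e', 'c', 'd', 'a'] -> ['a', 'b', 'e', 'c', 'd']


Output: [1, 3, 3, 4, 3, 4]


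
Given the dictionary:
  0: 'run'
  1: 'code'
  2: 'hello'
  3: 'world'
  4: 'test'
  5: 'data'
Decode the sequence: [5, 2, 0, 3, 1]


Look up each index in the dictionary:
  5 -> 'data'
  2 -> 'hello'
  0 -> 'run'
  3 -> 'world'
  1 -> 'code'

Decoded: "data hello run world code"


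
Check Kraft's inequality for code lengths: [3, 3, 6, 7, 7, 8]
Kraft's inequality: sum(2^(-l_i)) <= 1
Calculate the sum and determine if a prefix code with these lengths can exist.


Sum = 2^(-3) + 2^(-3) + 2^(-6) + 2^(-7) + 2^(-7) + 2^(-8)
    = 0.125 + 0.125 + 0.015625 + 0.0078125 + 0.0078125 + 0.00390625
    = 73/256 = 0.28515625
Since 0.28515625 <= 1, Kraft's inequality IS satisfied.
A prefix code with these lengths CAN exist.

Kraft sum = 0.28515625. Satisfied.


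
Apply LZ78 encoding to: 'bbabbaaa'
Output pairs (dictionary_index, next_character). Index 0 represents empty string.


LZ78 encoding steps:
Dictionary: {0: ''}
Step 1: w='' (idx 0), next='b' -> output (0, 'b'), add 'b' as idx 1
Step 2: w='b' (idx 1), next='a' -> output (1, 'a'), add 'ba' as idx 2
Step 3: w='b' (idx 1), next='b' -> output (1, 'b'), add 'bb' as idx 3
Step 4: w='' (idx 0), next='a' -> output (0, 'a'), add 'a' as idx 4
Step 5: w='a' (idx 4), next='a' -> output (4, 'a'), add 'aa' as idx 5


Encoded: [(0, 'b'), (1, 'a'), (1, 'b'), (0, 'a'), (4, 'a')]


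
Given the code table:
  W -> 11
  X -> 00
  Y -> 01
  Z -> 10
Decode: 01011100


Decoding:
01 -> Y
01 -> Y
11 -> W
00 -> X


Result: YYWX


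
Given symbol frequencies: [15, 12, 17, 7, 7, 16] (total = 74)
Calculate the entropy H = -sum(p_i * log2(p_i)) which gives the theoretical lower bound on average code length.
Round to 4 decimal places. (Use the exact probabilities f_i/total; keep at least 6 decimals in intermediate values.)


Per-symbol terms -p_i * log2(p_i) with p_i = f_i/74:
  p = 15/74 = 0.202703: log2(p) = -2.302563, -p*log2(p) = 0.466736
  p = 12/74 = 0.162162: log2(p) = -2.624491, -p*log2(p) = 0.425593
  p = 17/74 = 0.229730: log2(p) = -2.121991, -p*log2(p) = 0.487484
  p = 7/74 = 0.094595: log2(p) = -3.402098, -p*log2(p) = 0.321820
  p = 7/74 = 0.094595: log2(p) = -3.402098, -p*log2(p) = 0.321820
  p = 16/74 = 0.216216: log2(p) = -2.209453, -p*log2(p) = 0.477720
H = 0.466736 + 0.425593 + 0.487484 + 0.321820 + 0.321820 + 0.477720 = 2.501173

H = 2.5012 bits/symbol


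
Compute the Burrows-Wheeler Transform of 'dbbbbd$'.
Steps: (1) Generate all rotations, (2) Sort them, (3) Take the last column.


Rotations (sorted):
  0: $dbbbbd -> last char: d
  1: bbbbd$d -> last char: d
  2: bbbd$db -> last char: b
  3: bbd$dbb -> last char: b
  4: bd$dbbb -> last char: b
  5: d$dbbbb -> last char: b
  6: dbbbbd$ -> last char: $


BWT = ddbbbb$


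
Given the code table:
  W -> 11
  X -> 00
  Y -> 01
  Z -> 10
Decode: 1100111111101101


Decoding:
11 -> W
00 -> X
11 -> W
11 -> W
11 -> W
10 -> Z
11 -> W
01 -> Y


Result: WXWWWZWY


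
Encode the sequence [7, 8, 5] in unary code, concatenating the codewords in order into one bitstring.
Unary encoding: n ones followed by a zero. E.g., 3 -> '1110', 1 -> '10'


Encode each number as n ones followed by a terminating 0:
  7 -> 11111110 (8 bits)
  8 -> 111111110 (9 bits)
  5 -> 111110 (6 bits)
Total length = 8 + 9 + 6 = 23 bits.

Unary([7, 8, 5]) = 11111110111111110111110 (23 bits)


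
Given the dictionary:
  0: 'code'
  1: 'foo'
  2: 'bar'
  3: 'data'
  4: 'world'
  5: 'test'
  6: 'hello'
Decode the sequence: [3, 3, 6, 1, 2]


Look up each index in the dictionary:
  3 -> 'data'
  3 -> 'data'
  6 -> 'hello'
  1 -> 'foo'
  2 -> 'bar'

Decoded: "data data hello foo bar"


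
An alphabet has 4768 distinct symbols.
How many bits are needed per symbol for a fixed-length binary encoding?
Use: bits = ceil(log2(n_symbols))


log2(4768) = 12.2192
Bracket: 2^12 = 4096 < 4768 <= 2^13 = 8192
So ceil(log2(4768)) = 13

bits = ceil(log2(4768)) = ceil(12.2192) = 13 bits


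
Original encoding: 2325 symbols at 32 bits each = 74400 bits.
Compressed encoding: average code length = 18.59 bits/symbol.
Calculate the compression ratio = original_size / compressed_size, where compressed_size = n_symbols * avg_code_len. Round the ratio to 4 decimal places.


original_size = n_symbols * orig_bits = 2325 * 32 = 74400 bits
compressed_size = n_symbols * avg_code_len = 2325 * 18.59 = 43221.75 bits
ratio = original_size / compressed_size = 74400 / 43221.75 = 1.7214

Compression ratio = 1.7214


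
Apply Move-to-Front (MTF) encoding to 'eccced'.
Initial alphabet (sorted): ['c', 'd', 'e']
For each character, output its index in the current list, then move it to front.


MTF encoding:
'e': index 2 in ['c', 'd', 'e'] -> ['e', 'c', 'd']
'c': index 1 in ['e', 'c', 'd'] -> ['c', 'e', 'd']
'c': index 0 in ['c', 'e', 'd'] -> ['c', 'e', 'd']
'c': index 0 in ['c', 'e', 'd'] -> ['c', 'e', 'd']
'e': index 1 in ['c', 'e', 'd'] -> ['e', 'c', 'd']
'd': index 2 in ['e', 'c', 'd'] -> ['d', 'e', 'c']


Output: [2, 1, 0, 0, 1, 2]


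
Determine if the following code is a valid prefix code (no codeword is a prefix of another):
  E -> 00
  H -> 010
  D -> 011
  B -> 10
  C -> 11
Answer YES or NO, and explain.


Checking each pair (does one codeword prefix another?):
  E='00' vs H='010': no prefix
  E='00' vs D='011': no prefix
  E='00' vs B='10': no prefix
  E='00' vs C='11': no prefix
  H='010' vs E='00': no prefix
  H='010' vs D='011': no prefix
  H='010' vs B='10': no prefix
  H='010' vs C='11': no prefix
  D='011' vs E='00': no prefix
  D='011' vs H='010': no prefix
  D='011' vs B='10': no prefix
  D='011' vs C='11': no prefix
  B='10' vs E='00': no prefix
  B='10' vs H='010': no prefix
  B='10' vs D='011': no prefix
  B='10' vs C='11': no prefix
  C='11' vs E='00': no prefix
  C='11' vs H='010': no prefix
  C='11' vs D='011': no prefix
  C='11' vs B='10': no prefix
No violation found over all pairs.

YES -- this is a valid prefix code. No codeword is a prefix of any other codeword.


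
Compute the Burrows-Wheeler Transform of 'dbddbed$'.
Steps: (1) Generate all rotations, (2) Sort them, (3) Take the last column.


Rotations (sorted):
  0: $dbddbed -> last char: d
  1: bddbed$d -> last char: d
  2: bed$dbdd -> last char: d
  3: d$dbddbe -> last char: e
  4: dbddbed$ -> last char: $
  5: dbed$dbd -> last char: d
  6: ddbed$db -> last char: b
  7: ed$dbddb -> last char: b


BWT = ddde$dbb


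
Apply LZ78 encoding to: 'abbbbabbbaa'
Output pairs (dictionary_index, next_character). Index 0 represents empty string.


LZ78 encoding steps:
Dictionary: {0: ''}
Step 1: w='' (idx 0), next='a' -> output (0, 'a'), add 'a' as idx 1
Step 2: w='' (idx 0), next='b' -> output (0, 'b'), add 'b' as idx 2
Step 3: w='b' (idx 2), next='b' -> output (2, 'b'), add 'bb' as idx 3
Step 4: w='b' (idx 2), next='a' -> output (2, 'a'), add 'ba' as idx 4
Step 5: w='bb' (idx 3), next='b' -> output (3, 'b'), add 'bbb' as idx 5
Step 6: w='a' (idx 1), next='a' -> output (1, 'a'), add 'aa' as idx 6


Encoded: [(0, 'a'), (0, 'b'), (2, 'b'), (2, 'a'), (3, 'b'), (1, 'a')]


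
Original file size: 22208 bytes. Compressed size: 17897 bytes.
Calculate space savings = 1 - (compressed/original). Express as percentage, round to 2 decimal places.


ratio = compressed/original = 17897/22208 = 0.805881
savings = 1 - ratio = 1 - 0.805881 = 0.194119
as a percentage: 0.194119 * 100 = 19.41%

Space savings = 1 - 17897/22208 = 19.41%


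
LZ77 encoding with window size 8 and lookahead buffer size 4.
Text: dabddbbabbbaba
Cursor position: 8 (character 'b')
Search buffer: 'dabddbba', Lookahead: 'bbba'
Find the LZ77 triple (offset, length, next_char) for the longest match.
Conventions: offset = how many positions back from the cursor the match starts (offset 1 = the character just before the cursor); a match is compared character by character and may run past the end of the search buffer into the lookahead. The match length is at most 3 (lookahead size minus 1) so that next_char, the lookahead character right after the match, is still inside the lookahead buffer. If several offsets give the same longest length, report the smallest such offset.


Try each offset into the search buffer:
  offset=1 (pos 7, char 'a'): match length 0
  offset=2 (pos 6, char 'b'): match length 1
  offset=3 (pos 5, char 'b'): match length 2
  offset=4 (pos 4, char 'd'): match length 0
  offset=5 (pos 3, char 'd'): match length 0
  offset=6 (pos 2, char 'b'): match length 1
  offset=7 (pos 1, char 'a'): match length 0
  offset=8 (pos 0, char 'd'): match length 0
Longest match has length 2 at offset 3.
next_char = character at position 8 + 2 = 10 -> 'b'

Best match: offset=3, length=2 (matching 'bb' starting at position 5)
LZ77 triple: (3, 2, 'b')


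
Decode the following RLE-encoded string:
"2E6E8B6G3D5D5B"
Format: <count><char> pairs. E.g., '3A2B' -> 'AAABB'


Expanding each <count><char> pair:
  2E -> 'EE'
  6E -> 'EEEEEE'
  8B -> 'BBBBBBBB'
  6G -> 'GGGGGG'
  3D -> 'DDD'
  5D -> 'DDDDD'
  5B -> 'BBBBB'

Decoded = EEEEEEEEBBBBBBBBGGGGGGDDDDDDDDBBBBB


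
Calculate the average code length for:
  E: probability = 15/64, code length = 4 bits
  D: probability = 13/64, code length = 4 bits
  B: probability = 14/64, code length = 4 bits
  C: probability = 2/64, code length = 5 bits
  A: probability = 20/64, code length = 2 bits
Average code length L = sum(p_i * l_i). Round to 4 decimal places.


Weighted contributions p_i * l_i:
  E: (15/64) * 4 = 60/64
  D: (13/64) * 4 = 52/64
  B: (14/64) * 4 = 56/64
  C: (2/64) * 5 = 10/64
  A: (20/64) * 2 = 40/64
Sum = (60 + 52 + 56 + 10 + 40)/64 = 218/64

L = 218/64 = 3.4063 bits/symbol


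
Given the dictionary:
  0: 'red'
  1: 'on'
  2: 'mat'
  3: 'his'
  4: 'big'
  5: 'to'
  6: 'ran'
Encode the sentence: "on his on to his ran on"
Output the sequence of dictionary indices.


Look up each word in the dictionary:
  'on' -> 1
  'his' -> 3
  'on' -> 1
  'to' -> 5
  'his' -> 3
  'ran' -> 6
  'on' -> 1

Encoded: [1, 3, 1, 5, 3, 6, 1]


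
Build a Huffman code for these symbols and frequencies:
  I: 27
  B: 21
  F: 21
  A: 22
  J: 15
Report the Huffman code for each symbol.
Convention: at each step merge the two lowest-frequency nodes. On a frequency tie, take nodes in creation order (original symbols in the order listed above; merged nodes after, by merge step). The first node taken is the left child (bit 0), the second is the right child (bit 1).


Huffman tree construction:
Step 1: Merge J(15) + B(21) = 36
Step 2: Merge F(21) + A(22) = 43
Step 3: Merge I(27) + (J+B)(36) = 63
Step 4: Merge (F+A)(43) + (I+(J+B))(63) = 106
Read each symbol's code off the tree from the root (left child = 0, right child = 1).

Codes:
  I: 10 (length 2)
  B: 111 (length 3)
  F: 00 (length 2)
  A: 01 (length 2)
  J: 110 (length 3)
Average code length: 248/106 = 2.3396 bits/symbol


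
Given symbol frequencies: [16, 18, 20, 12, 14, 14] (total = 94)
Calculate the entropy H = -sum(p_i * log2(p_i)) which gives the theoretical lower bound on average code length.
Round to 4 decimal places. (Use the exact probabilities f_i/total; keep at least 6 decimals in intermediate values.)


Per-symbol terms -p_i * log2(p_i) with p_i = f_i/94:
  p = 16/94 = 0.170213: log2(p) = -2.554589, -p*log2(p) = 0.434824
  p = 18/94 = 0.191489: log2(p) = -2.384664, -p*log2(p) = 0.456638
  p = 20/94 = 0.212766: log2(p) = -2.232661, -p*log2(p) = 0.475034
  p = 12/94 = 0.127660: log2(p) = -2.969626, -p*log2(p) = 0.379101
  p = 14/94 = 0.148936: log2(p) = -2.747234, -p*log2(p) = 0.409163
  p = 14/94 = 0.148936: log2(p) = -2.747234, -p*log2(p) = 0.409163
H = 0.434824 + 0.456638 + 0.475034 + 0.379101 + 0.409163 + 0.409163 = 2.563923

H = 2.5639 bits/symbol


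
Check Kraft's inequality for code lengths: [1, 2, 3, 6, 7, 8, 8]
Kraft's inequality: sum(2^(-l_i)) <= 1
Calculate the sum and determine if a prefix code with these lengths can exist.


Sum = 2^(-1) + 2^(-2) + 2^(-3) + 2^(-6) + 2^(-7) + 2^(-8) + 2^(-8)
    = 0.5 + 0.25 + 0.125 + 0.015625 + 0.0078125 + 0.00390625 + 0.00390625
    = 232/256 = 0.90625
Since 0.90625 <= 1, Kraft's inequality IS satisfied.
A prefix code with these lengths CAN exist.

Kraft sum = 0.90625. Satisfied.


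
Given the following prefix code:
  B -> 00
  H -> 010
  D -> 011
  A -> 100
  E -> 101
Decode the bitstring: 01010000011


Decoding step by step:
Bits 010 -> H
Bits 100 -> A
Bits 00 -> B
Bits 011 -> D


Decoded message: HABD


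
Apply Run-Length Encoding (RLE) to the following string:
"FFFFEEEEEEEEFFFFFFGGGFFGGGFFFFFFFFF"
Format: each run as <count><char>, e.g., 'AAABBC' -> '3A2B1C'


Scanning runs left to right:
  i=0: run of 'F' x 4 -> '4F'
  i=4: run of 'E' x 8 -> '8E'
  i=12: run of 'F' x 6 -> '6F'
  i=18: run of 'G' x 3 -> '3G'
  i=21: run of 'F' x 2 -> '2F'
  i=23: run of 'G' x 3 -> '3G'
  i=26: run of 'F' x 9 -> '9F'

RLE = 4F8E6F3G2F3G9F


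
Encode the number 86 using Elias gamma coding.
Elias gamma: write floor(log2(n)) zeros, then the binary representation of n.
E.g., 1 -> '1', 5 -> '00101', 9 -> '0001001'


num_bits = floor(log2(86)) + 1 = 7
leading_zeros = num_bits - 1 = 6
binary(86) = 1010110

Elias gamma(86) = '000000' + '1010110' = 0000001010110 (13 bits)


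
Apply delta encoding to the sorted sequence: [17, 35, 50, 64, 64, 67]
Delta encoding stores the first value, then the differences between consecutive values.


First value: 17
Deltas:
  35 - 17 = 18
  50 - 35 = 15
  64 - 50 = 14
  64 - 64 = 0
  67 - 64 = 3


Delta encoded: [17, 18, 15, 14, 0, 3]


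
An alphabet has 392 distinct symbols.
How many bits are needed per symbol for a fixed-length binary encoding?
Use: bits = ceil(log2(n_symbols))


log2(392) = 8.6147
Bracket: 2^8 = 256 < 392 <= 2^9 = 512
So ceil(log2(392)) = 9

bits = ceil(log2(392)) = ceil(8.6147) = 9 bits


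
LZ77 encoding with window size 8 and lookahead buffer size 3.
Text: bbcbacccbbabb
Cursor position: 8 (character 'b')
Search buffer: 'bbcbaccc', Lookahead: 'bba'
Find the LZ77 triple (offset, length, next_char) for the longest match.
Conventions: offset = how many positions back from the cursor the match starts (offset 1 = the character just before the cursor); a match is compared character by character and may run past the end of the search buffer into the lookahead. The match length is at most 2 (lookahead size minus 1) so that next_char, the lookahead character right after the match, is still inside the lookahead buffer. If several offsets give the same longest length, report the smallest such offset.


Try each offset into the search buffer:
  offset=1 (pos 7, char 'c'): match length 0
  offset=2 (pos 6, char 'c'): match length 0
  offset=3 (pos 5, char 'c'): match length 0
  offset=4 (pos 4, char 'a'): match length 0
  offset=5 (pos 3, char 'b'): match length 1
  offset=6 (pos 2, char 'c'): match length 0
  offset=7 (pos 1, char 'b'): match length 1
  offset=8 (pos 0, char 'b'): match length 2
Longest match has length 2 at offset 8.
next_char = character at position 8 + 2 = 10 -> 'a'

Best match: offset=8, length=2 (matching 'bb' starting at position 0)
LZ77 triple: (8, 2, 'a')


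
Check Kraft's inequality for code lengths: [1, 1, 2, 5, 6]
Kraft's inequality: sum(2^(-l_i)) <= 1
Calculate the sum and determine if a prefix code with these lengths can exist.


Sum = 2^(-1) + 2^(-1) + 2^(-2) + 2^(-5) + 2^(-6)
    = 0.5 + 0.5 + 0.25 + 0.03125 + 0.015625
    = 83/64 = 1.296875
Since 1.296875 > 1, Kraft's inequality is NOT satisfied.
A prefix code with these lengths CANNOT exist.

Kraft sum = 1.296875. Not satisfied.


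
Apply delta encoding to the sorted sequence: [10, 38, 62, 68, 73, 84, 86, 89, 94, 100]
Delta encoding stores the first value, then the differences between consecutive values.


First value: 10
Deltas:
  38 - 10 = 28
  62 - 38 = 24
  68 - 62 = 6
  73 - 68 = 5
  84 - 73 = 11
  86 - 84 = 2
  89 - 86 = 3
  94 - 89 = 5
  100 - 94 = 6


Delta encoded: [10, 28, 24, 6, 5, 11, 2, 3, 5, 6]


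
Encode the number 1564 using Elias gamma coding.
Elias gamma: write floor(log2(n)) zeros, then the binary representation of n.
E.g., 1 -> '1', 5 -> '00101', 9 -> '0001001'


num_bits = floor(log2(1564)) + 1 = 11
leading_zeros = num_bits - 1 = 10
binary(1564) = 11000011100

Elias gamma(1564) = '0000000000' + '11000011100' = 000000000011000011100 (21 bits)


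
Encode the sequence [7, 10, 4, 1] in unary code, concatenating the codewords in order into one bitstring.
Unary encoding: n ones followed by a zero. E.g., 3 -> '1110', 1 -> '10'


Encode each number as n ones followed by a terminating 0:
  7 -> 11111110 (8 bits)
  10 -> 11111111110 (11 bits)
  4 -> 11110 (5 bits)
  1 -> 10 (2 bits)
Total length = 8 + 11 + 5 + 2 = 26 bits.

Unary([7, 10, 4, 1]) = 11111110111111111101111010 (26 bits)


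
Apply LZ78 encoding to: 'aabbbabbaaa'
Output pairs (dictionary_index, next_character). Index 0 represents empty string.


LZ78 encoding steps:
Dictionary: {0: ''}
Step 1: w='' (idx 0), next='a' -> output (0, 'a'), add 'a' as idx 1
Step 2: w='a' (idx 1), next='b' -> output (1, 'b'), add 'ab' as idx 2
Step 3: w='' (idx 0), next='b' -> output (0, 'b'), add 'b' as idx 3
Step 4: w='b' (idx 3), next='a' -> output (3, 'a'), add 'ba' as idx 4
Step 5: w='b' (idx 3), next='b' -> output (3, 'b'), add 'bb' as idx 5
Step 6: w='a' (idx 1), next='a' -> output (1, 'a'), add 'aa' as idx 6
Step 7: w='a' (idx 1), end of input -> output (1, '')


Encoded: [(0, 'a'), (1, 'b'), (0, 'b'), (3, 'a'), (3, 'b'), (1, 'a'), (1, '')]


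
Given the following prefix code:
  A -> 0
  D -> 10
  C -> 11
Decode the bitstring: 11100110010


Decoding step by step:
Bits 11 -> C
Bits 10 -> D
Bits 0 -> A
Bits 11 -> C
Bits 0 -> A
Bits 0 -> A
Bits 10 -> D


Decoded message: CDACAAD


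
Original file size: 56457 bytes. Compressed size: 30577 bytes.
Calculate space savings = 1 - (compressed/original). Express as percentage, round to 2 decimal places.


ratio = compressed/original = 30577/56457 = 0.541598
savings = 1 - ratio = 1 - 0.541598 = 0.458402
as a percentage: 0.458402 * 100 = 45.84%

Space savings = 1 - 30577/56457 = 45.84%


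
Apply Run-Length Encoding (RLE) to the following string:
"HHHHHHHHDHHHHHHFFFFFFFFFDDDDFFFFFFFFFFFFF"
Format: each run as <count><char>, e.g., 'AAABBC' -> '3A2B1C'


Scanning runs left to right:
  i=0: run of 'H' x 8 -> '8H'
  i=8: run of 'D' x 1 -> '1D'
  i=9: run of 'H' x 6 -> '6H'
  i=15: run of 'F' x 9 -> '9F'
  i=24: run of 'D' x 4 -> '4D'
  i=28: run of 'F' x 13 -> '13F'

RLE = 8H1D6H9F4D13F


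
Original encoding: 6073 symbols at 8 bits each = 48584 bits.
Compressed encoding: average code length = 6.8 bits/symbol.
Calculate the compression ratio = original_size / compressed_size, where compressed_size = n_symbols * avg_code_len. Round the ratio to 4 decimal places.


original_size = n_symbols * orig_bits = 6073 * 8 = 48584 bits
compressed_size = n_symbols * avg_code_len = 6073 * 6.8 = 41296.4 bits
ratio = original_size / compressed_size = 48584 / 41296.4 = 1.1765

Compression ratio = 1.1765


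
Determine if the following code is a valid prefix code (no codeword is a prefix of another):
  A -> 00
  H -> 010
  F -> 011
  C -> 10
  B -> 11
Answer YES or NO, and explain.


Checking each pair (does one codeword prefix another?):
  A='00' vs H='010': no prefix
  A='00' vs F='011': no prefix
  A='00' vs C='10': no prefix
  A='00' vs B='11': no prefix
  H='010' vs A='00': no prefix
  H='010' vs F='011': no prefix
  H='010' vs C='10': no prefix
  H='010' vs B='11': no prefix
  F='011' vs A='00': no prefix
  F='011' vs H='010': no prefix
  F='011' vs C='10': no prefix
  F='011' vs B='11': no prefix
  C='10' vs A='00': no prefix
  C='10' vs H='010': no prefix
  C='10' vs F='011': no prefix
  C='10' vs B='11': no prefix
  B='11' vs A='00': no prefix
  B='11' vs H='010': no prefix
  B='11' vs F='011': no prefix
  B='11' vs C='10': no prefix
No violation found over all pairs.

YES -- this is a valid prefix code. No codeword is a prefix of any other codeword.


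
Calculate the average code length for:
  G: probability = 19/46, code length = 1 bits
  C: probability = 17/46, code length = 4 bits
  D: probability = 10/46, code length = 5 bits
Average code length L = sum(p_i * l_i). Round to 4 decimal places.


Weighted contributions p_i * l_i:
  G: (19/46) * 1 = 19/46
  C: (17/46) * 4 = 68/46
  D: (10/46) * 5 = 50/46
Sum = (19 + 68 + 50)/46 = 137/46

L = 137/46 = 2.9783 bits/symbol


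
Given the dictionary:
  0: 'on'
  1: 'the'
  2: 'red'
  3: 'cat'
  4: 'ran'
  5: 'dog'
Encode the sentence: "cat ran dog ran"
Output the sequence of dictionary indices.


Look up each word in the dictionary:
  'cat' -> 3
  'ran' -> 4
  'dog' -> 5
  'ran' -> 4

Encoded: [3, 4, 5, 4]


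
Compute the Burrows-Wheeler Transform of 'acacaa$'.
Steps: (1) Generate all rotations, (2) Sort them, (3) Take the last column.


Rotations (sorted):
  0: $acacaa -> last char: a
  1: a$acaca -> last char: a
  2: aa$acac -> last char: c
  3: acaa$ac -> last char: c
  4: acacaa$ -> last char: $
  5: caa$aca -> last char: a
  6: cacaa$a -> last char: a


BWT = aacc$aa


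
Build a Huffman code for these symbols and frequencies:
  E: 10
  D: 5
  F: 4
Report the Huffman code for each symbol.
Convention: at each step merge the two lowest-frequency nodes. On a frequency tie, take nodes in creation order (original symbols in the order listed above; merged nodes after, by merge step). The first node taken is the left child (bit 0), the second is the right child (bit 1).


Huffman tree construction:
Step 1: Merge F(4) + D(5) = 9
Step 2: Merge (F+D)(9) + E(10) = 19
Read each symbol's code off the tree from the root (left child = 0, right child = 1).

Codes:
  E: 1 (length 1)
  D: 01 (length 2)
  F: 00 (length 2)
Average code length: 28/19 = 1.4737 bits/symbol


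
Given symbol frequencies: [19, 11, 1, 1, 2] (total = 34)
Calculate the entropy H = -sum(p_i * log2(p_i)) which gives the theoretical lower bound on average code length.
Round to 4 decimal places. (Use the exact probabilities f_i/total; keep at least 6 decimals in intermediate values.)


Per-symbol terms -p_i * log2(p_i) with p_i = f_i/34:
  p = 19/34 = 0.558824: log2(p) = -0.839535, -p*log2(p) = 0.469152
  p = 11/34 = 0.323529: log2(p) = -1.628031, -p*log2(p) = 0.526716
  p = 1/34 = 0.029412: log2(p) = -5.087463, -p*log2(p) = 0.149631
  p = 1/34 = 0.029412: log2(p) = -5.087463, -p*log2(p) = 0.149631
  p = 2/34 = 0.058824: log2(p) = -4.087463, -p*log2(p) = 0.240439
H = 0.469152 + 0.526716 + 0.149631 + 0.149631 + 0.240439 = 1.535569

H = 1.5356 bits/symbol


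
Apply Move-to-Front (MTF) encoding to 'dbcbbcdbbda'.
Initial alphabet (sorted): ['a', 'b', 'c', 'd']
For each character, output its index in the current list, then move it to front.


MTF encoding:
'd': index 3 in ['a', 'b', 'c', 'd'] -> ['d', 'a', 'b', 'c']
'b': index 2 in ['d', 'a', 'b', 'c'] -> ['b', 'd', 'a', 'c']
'c': index 3 in ['b', 'd', 'a', 'c'] -> ['c', 'b', 'd', 'a']
'b': index 1 in ['c', 'b', 'd', 'a'] -> ['b', 'c', 'd', 'a']
'b': index 0 in ['b', 'c', 'd', 'a'] -> ['b', 'c', 'd', 'a']
'c': index 1 in ['b', 'c', 'd', 'a'] -> ['c', 'b', 'd', 'a']
'd': index 2 in ['c', 'b', 'd', 'a'] -> ['d', 'c', 'b', 'a']
'b': index 2 in ['d', 'c', 'b', 'a'] -> ['b', 'd', 'c', 'a']
'b': index 0 in ['b', 'd', 'c', 'a'] -> ['b', 'd', 'c', 'a']
'd': index 1 in ['b', 'd', 'c', 'a'] -> ['d', 'b', 'c', 'a']
'a': index 3 in ['d', 'b', 'c', 'a'] -> ['a', 'd', 'b', 'c']


Output: [3, 2, 3, 1, 0, 1, 2, 2, 0, 1, 3]
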